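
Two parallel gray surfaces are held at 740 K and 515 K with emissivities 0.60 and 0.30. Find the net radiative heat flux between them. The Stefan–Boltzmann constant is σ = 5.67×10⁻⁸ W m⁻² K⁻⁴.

For two large parallel gray plates, q = σ(T₁⁴ − T₂⁴) / (1/ε₁ + 1/ε₂ − 1).
1/ε₁ + 1/ε₂ − 1 = 1/0.60 + 1/0.30 − 1 = 4.000.
T₁⁴ − T₂⁴ = 3.00×10^11 − 7.03×10^10 = 2.30×10^11 K⁴.
q = 5.67×10⁻⁸ × 2.30×10^11 / 4.000 = 3250 W/m².

q ≈ 3250 W/m²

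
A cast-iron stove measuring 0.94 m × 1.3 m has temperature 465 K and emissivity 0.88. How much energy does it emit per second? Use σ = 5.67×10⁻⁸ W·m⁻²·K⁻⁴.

A = 0.94 × 1.3 = 1.22 m².
P = εσAT⁴ = 0.88 × 5.67×10⁻⁸ × 1.22 × (465)⁴ = 0.88 × 5.67×10⁻⁸ × 1.22 × 4.68×10^10.
P = 2850 W.

P ≈ 2850 W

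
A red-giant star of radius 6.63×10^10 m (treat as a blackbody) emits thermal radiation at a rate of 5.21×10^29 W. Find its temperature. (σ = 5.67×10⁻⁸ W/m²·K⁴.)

A = 4πr² = 4π × (6.63×10^10)² = 5.52×10^22 m².
From P = σAT⁴, T = (P / σA)^(1/4) = (5.21×10^29 / (5.67×10⁻⁸ × 5.52×10^22))^(1/4).
T = (1.66×10^14)^(1/4) = 3590 K.

T ≈ 3590 K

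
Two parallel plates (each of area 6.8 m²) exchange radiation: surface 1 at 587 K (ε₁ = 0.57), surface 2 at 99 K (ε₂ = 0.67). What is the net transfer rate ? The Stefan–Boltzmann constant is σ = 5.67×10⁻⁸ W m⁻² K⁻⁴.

Q ≈ 20400 W

For two large parallel gray plates, q = σ(T₁⁴ − T₂⁴) / (1/ε₁ + 1/ε₂ − 1).
1/ε₁ + 1/ε₂ − 1 = 1/0.57 + 1/0.67 − 1 = 2.247.
T₁⁴ − T₂⁴ = 1.19×10^11 − 9.61×10^7 = 1.19×10^11 K⁴.
q = 5.67×10⁻⁸ × 1.19×10^11 / 2.247 = 2990 W/m².
Q = q·A = 2990 × 6.8 = 20400 W.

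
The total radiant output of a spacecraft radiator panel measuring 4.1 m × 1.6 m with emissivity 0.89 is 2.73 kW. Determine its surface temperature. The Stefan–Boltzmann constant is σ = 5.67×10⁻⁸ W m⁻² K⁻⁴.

A = 4.1 × 1.6 = 6.56 m².
From P = εσAT⁴, T = (P / εσA)^(1/4) = (2730 / (0.89 × 5.67×10⁻⁸ × 6.56))^(1/4).
T = (8.25×10^9)^(1/4) = 301 K.

T ≈ 301 K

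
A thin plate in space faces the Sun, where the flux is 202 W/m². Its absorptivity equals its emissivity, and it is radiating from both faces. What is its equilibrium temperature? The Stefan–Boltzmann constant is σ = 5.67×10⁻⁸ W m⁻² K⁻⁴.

Absorbed flux αS = emitted flux 2εσT⁴ per unit area; with α = ε this gives T = (S/2σ)^(1/4).
T = (202 / (2 × 5.67×10⁻⁸))^(1/4) = (1.78×10^9)^(1/4).
T = 205 K.

T ≈ 205 K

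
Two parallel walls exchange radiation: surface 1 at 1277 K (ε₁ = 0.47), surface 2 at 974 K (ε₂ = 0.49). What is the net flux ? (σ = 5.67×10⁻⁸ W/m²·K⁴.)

q ≈ 31500 W/m²

For two large parallel gray plates, q = σ(T₁⁴ − T₂⁴) / (1/ε₁ + 1/ε₂ − 1).
1/ε₁ + 1/ε₂ − 1 = 1/0.47 + 1/0.49 − 1 = 3.168.
T₁⁴ − T₂⁴ = 2.66×10^12 − 9.00×10^11 = 1.76×10^12 K⁴.
q = 5.67×10⁻⁸ × 1.76×10^12 / 3.168 = 31500 W/m².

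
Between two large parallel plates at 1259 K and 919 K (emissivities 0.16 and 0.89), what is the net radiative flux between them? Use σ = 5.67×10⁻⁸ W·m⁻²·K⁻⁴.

q ≈ 16000 W/m²

For two large parallel gray plates, q = σ(T₁⁴ − T₂⁴) / (1/ε₁ + 1/ε₂ − 1).
1/ε₁ + 1/ε₂ − 1 = 1/0.16 + 1/0.89 − 1 = 6.374.
T₁⁴ − T₂⁴ = 2.51×10^12 − 7.13×10^11 = 1.80×10^12 K⁴.
q = 5.67×10⁻⁸ × 1.80×10^12 / 6.374 = 16000 W/m².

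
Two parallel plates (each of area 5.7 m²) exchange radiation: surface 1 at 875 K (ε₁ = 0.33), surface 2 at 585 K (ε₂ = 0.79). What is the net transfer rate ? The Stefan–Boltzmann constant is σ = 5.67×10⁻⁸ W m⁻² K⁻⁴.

For two large parallel gray plates, q = σ(T₁⁴ − T₂⁴) / (1/ε₁ + 1/ε₂ − 1).
1/ε₁ + 1/ε₂ − 1 = 1/0.33 + 1/0.79 − 1 = 3.296.
T₁⁴ − T₂⁴ = 5.86×10^11 − 1.17×10^11 = 4.69×10^11 K⁴.
q = 5.67×10⁻⁸ × 4.69×10^11 / 3.296 = 8070 W/m².
Q = q·A = 8070 × 5.7 = 46000 W.

Q ≈ 46000 W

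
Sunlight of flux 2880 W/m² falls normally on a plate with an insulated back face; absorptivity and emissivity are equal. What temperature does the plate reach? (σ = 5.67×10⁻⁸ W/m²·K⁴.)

Absorbed flux αS = emitted flux εσT⁴ (one radiating face); with α = ε, T = (S/σ)^(1/4).
T = (2880 / 5.67×10⁻⁸)^(1/4) = (5.08×10^10)^(1/4).
T = 475 K.

T ≈ 475 K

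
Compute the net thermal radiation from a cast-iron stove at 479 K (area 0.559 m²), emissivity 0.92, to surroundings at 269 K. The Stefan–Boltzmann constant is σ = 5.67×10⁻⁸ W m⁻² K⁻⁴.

Q = εσA(T⁴ − T_s⁴). T⁴ − T_s⁴ = (479)⁴ − (269)⁴ = 5.26×10^10 − 5.24×10^9 = 4.74×10^10 K⁴.
Q = 0.92 × 5.67×10⁻⁸ × 0.559 × 4.74×10^10 = 1380 W.

Q ≈ 1380 W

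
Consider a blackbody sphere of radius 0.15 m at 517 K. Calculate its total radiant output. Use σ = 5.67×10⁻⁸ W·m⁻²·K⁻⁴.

P ≈ 1150 W

A = 4πr² = 4π × (0.15)² = 0.283 m².
P = σAT⁴ = 5.67×10⁻⁸ × 0.283 × (517)⁴ = 5.67×10⁻⁸ × 0.283 × 7.14×10^10.
P = 1150 W.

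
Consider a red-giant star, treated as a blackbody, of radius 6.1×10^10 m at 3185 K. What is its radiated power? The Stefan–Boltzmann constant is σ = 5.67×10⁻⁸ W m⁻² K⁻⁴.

P ≈ 2.73×10^29 W

A = 4πr² = 4π × (6.1×10^10)² = 4.68×10^22 m².
P = σAT⁴ = 5.67×10⁻⁸ × 4.68×10^22 × (3185)⁴ = 5.67×10⁻⁸ × 4.68×10^22 × 1.03×10^14.
P = 2.73×10^29 W.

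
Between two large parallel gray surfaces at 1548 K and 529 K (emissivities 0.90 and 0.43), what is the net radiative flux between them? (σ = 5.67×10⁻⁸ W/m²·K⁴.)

q ≈ 1.32×10^5 W/m²

For two large parallel gray plates, q = σ(T₁⁴ − T₂⁴) / (1/ε₁ + 1/ε₂ − 1).
1/ε₁ + 1/ε₂ − 1 = 1/0.90 + 1/0.43 − 1 = 2.437.
T₁⁴ − T₂⁴ = 5.74×10^12 − 7.83×10^10 = 5.66×10^12 K⁴.
q = 5.67×10⁻⁸ × 5.66×10^12 / 2.437 = 1.32×10^5 W/m².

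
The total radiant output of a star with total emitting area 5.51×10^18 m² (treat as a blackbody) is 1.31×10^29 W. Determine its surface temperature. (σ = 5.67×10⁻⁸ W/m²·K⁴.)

T ≈ 25400 K

From P = σAT⁴, T = (P / σA)^(1/4) = (1.31×10^29 / (5.67×10⁻⁸ × 5.51×10^18))^(1/4).
T = (4.19×10^17)^(1/4) = 25400 K.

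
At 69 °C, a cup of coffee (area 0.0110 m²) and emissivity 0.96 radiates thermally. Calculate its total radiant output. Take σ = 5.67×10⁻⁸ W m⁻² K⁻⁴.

69 °C = 342 K.
Stefan–Boltzmann: P = εσAT⁴ = 0.96 × 5.67×10⁻⁸ × 0.0110 × (342)⁴ = 0.96 × 5.67×10⁻⁸ × 0.0110 × 1.37×10^10.
P = 8.19 W.

P ≈ 8.19 W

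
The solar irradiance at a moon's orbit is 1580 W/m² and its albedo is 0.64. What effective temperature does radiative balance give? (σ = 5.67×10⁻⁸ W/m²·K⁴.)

Power absorbed = (1−a)S·πR²; power emitted = 4πR²σT⁴. Equating and cancelling πR²:
T = ((1−a)S / 4σ)^(1/4) = (569 / (4 × 5.67×10⁻⁸))^(1/4) = (2.51×10^9)^(1/4).
T = 224 K.

T ≈ 224 K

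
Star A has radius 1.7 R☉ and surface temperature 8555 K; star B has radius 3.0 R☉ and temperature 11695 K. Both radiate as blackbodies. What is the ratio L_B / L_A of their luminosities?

L = 4πR²σT⁴ ∝ R²T⁴, so L_B/L_A = (3.0/1.7)² × (11695/8555)⁴ = 3.11 × 3.49 = 10.9.

L_B/L_A ≈ 10.9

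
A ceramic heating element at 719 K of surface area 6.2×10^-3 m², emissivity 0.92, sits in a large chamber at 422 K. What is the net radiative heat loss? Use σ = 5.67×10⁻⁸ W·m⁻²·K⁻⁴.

Q = εσA(T⁴ − T_s⁴). T⁴ − T_s⁴ = (719)⁴ − (422)⁴ = 2.67×10^11 − 3.17×10^10 = 2.36×10^11 K⁴.
Q = 0.92 × 5.67×10⁻⁸ × 6.20×10^-3 × 2.36×10^11 = 76.2 W.

Q ≈ 76.2 W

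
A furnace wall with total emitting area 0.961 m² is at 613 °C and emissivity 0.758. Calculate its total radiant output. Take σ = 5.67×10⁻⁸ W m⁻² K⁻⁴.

613 °C = 886 K.
P = εσAT⁴ = 0.758 × 5.67×10⁻⁸ × 0.961 × (886)⁴ = 0.758 × 5.67×10⁻⁸ × 0.961 × 6.16×10^11.
P = 25500 W.

P ≈ 25500 W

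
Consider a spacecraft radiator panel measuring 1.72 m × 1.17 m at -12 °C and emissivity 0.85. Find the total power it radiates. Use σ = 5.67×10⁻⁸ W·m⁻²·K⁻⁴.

A = 1.72 × 1.17 = 2.01 m².
-12 °C = 261 K.
Stefan–Boltzmann: P = εσAT⁴ = 0.85 × 5.67×10⁻⁸ × 2.01 × (261)⁴ = 0.85 × 5.67×10⁻⁸ × 2.01 × 4.64×10^9.
P = 450 W.

P ≈ 450 W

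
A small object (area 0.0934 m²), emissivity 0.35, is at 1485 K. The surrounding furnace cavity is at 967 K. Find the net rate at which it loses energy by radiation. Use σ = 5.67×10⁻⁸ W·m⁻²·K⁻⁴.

Q ≈ 7390 W

Q = εσA(T⁴ − T_s⁴). T⁴ − T_s⁴ = (1485)⁴ − (967)⁴ = 4.86×10^12 − 8.74×10^11 = 3.99×10^12 K⁴.
Q = 0.35 × 5.67×10⁻⁸ × 0.0934 × 3.99×10^12 = 7390 W.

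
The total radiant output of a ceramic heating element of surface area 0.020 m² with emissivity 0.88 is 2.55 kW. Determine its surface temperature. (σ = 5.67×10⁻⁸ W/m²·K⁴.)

T ≈ 1260 K

From P = εσAT⁴, T = (P / εσA)^(1/4) = (2550 / (0.88 × 5.67×10⁻⁸ × 0.0200))^(1/4).
T = (2.56×10^12)^(1/4) = 1260 K.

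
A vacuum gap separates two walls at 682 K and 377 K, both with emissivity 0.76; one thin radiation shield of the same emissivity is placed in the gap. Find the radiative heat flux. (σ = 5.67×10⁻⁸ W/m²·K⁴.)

Each of the 2 gaps contributes resistance (2/ε − 1) = 2/0.76 − 1 = 1.632; total = 3.263.
q = σ(T₁⁴ − T₂⁴) / 3.263 = 5.67×10⁻⁸ × 1.96×10^11 / 3.263 = 3410 W/m².

q ≈ 3410 W/m²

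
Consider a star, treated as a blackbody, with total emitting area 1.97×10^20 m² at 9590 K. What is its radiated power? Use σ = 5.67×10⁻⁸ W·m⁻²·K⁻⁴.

P = σAT⁴ = 5.67×10⁻⁸ × 1.97×10^20 × (9590)⁴ = 5.67×10⁻⁸ × 1.97×10^20 × 8.46×10^15.
P = 9.45×10^28 W.

P ≈ 9.45×10^28 W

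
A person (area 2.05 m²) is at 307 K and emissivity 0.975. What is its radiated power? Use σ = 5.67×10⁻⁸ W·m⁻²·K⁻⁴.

P ≈ 1010 W

Stefan–Boltzmann: P = εσAT⁴ = 0.975 × 5.67×10⁻⁸ × 2.05 × (307)⁴ = 0.975 × 5.67×10⁻⁸ × 2.05 × 8.88×10^9.
P = 1010 W.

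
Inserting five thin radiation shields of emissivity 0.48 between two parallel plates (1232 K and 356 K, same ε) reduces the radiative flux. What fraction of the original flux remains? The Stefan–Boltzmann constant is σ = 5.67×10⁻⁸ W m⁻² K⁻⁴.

ratio ≈ 0.167

With N identical shields there are N+1 = 6 gaps in series, each with the same radiative resistance, so the flux falls to 1/(N+1) of its unshielded value.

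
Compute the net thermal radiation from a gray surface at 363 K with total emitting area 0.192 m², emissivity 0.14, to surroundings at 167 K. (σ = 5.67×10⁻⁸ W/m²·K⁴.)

Q ≈ 25.3 W

Q = εσA(T⁴ − T_s⁴). T⁴ − T_s⁴ = (363)⁴ − (167)⁴ = 1.74×10^10 − 7.78×10^8 = 1.66×10^10 K⁴.
Q = 0.14 × 5.67×10⁻⁸ × 0.192 × 1.66×10^10 = 25.3 W.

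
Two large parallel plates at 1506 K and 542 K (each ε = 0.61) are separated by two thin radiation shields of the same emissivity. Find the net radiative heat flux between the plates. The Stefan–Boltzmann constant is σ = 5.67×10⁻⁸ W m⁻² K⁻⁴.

Each of the 3 gaps contributes resistance (2/ε − 1) = 2/0.61 − 1 = 2.279; total = 6.836.
q = σ(T₁⁴ − T₂⁴) / 6.836 = 5.67×10⁻⁸ × 5.06×10^12 / 6.836 = 41900 W/m².

q ≈ 41900 W/m²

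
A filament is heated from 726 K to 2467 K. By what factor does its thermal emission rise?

P ∝ T⁴, so the ratio is (2467/726)⁴ = (3.398)⁴ = 133.

ratio ≈ 133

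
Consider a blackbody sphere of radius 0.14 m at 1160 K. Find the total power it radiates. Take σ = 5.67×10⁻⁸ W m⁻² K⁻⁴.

A = 4πr² = 4π × (0.14)² = 0.246 m².
P = σAT⁴ = 5.67×10⁻⁸ × 0.246 × (1160)⁴ = 5.67×10⁻⁸ × 0.246 × 1.81×10^12.
P = 25300 W.

P ≈ 25300 W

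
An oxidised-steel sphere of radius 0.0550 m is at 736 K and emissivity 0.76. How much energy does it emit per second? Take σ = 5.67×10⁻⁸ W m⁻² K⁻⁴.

A = 4πr² = 4π × (0.0550)² = 0.0380 m².
Stefan–Boltzmann: P = εσAT⁴ = 0.76 × 5.67×10⁻⁸ × 0.0380 × (736)⁴ = 0.76 × 5.67×10⁻⁸ × 0.0380 × 2.93×10^11.
P = 481 W.

P ≈ 481 W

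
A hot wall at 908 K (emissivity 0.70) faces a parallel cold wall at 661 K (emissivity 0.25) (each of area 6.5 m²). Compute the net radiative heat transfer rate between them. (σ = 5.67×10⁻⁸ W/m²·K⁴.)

For two large parallel gray plates, q = σ(T₁⁴ − T₂⁴) / (1/ε₁ + 1/ε₂ − 1).
1/ε₁ + 1/ε₂ − 1 = 1/0.70 + 1/0.25 − 1 = 4.429.
T₁⁴ − T₂⁴ = 6.80×10^11 − 1.91×10^11 = 4.89×10^11 K⁴.
q = 5.67×10⁻⁸ × 4.89×10^11 / 4.429 = 6260 W/m².
Q = q·A = 6260 × 6.5 = 40700 W.

Q ≈ 40700 W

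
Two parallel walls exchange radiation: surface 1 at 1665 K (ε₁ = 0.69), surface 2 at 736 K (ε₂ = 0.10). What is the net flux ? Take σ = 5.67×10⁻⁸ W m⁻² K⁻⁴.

For two large parallel gray plates, q = σ(T₁⁴ − T₂⁴) / (1/ε₁ + 1/ε₂ − 1).
1/ε₁ + 1/ε₂ − 1 = 1/0.69 + 1/0.10 − 1 = 10.45.
T₁⁴ − T₂⁴ = 7.69×10^12 − 2.93×10^11 = 7.39×10^12 K⁴.
q = 5.67×10⁻⁸ × 7.39×10^12 / 10.45 = 40100 W/m².

q ≈ 40100 W/m²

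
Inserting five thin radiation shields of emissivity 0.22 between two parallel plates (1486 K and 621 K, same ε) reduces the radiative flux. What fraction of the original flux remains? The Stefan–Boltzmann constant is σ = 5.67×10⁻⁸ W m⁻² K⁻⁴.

With N identical shields there are N+1 = 6 gaps in series, each with the same radiative resistance, so the flux falls to 1/(N+1) of its unshielded value.

ratio ≈ 0.167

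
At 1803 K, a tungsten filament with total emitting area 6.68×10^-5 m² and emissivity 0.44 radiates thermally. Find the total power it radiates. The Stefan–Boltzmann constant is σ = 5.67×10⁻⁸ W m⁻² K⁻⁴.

P ≈ 17.6 W

Stefan–Boltzmann: P = εσAT⁴ = 0.44 × 5.67×10⁻⁸ × 6.68×10^-5 × (1803)⁴ = 0.44 × 5.67×10⁻⁸ × 6.68×10^-5 × 1.06×10^13.
P = 17.6 W.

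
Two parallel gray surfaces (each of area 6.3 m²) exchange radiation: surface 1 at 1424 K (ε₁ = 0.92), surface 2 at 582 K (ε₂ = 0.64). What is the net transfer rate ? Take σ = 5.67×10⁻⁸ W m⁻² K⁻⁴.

Q ≈ 8.66×10^5 W

For two large parallel gray plates, q = σ(T₁⁴ − T₂⁴) / (1/ε₁ + 1/ε₂ − 1).
1/ε₁ + 1/ε₂ − 1 = 1/0.92 + 1/0.64 − 1 = 1.649.
T₁⁴ − T₂⁴ = 4.11×10^12 − 1.15×10^11 = 4.00×10^12 K⁴.
q = 5.67×10⁻⁸ × 4.00×10^12 / 1.649 = 1.37×10^5 W/m².
Q = q·A = 1.37×10^5 × 6.3 = 8.66×10^5 W.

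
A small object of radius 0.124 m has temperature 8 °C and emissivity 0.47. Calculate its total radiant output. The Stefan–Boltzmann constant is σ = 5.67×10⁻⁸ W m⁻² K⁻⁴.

P ≈ 32.1 W

A = 4πr² = 4π × (0.124)² = 0.193 m².
8 °C = 281 K.
Stefan–Boltzmann: P = εσAT⁴ = 0.47 × 5.67×10⁻⁸ × 0.193 × (281)⁴ = 0.47 × 5.67×10⁻⁸ × 0.193 × 6.23×10^9.
P = 32.1 W.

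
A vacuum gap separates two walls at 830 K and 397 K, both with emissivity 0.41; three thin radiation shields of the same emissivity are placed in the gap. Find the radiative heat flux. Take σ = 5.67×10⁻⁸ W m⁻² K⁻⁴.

Each of the 4 gaps contributes resistance (2/ε − 1) = 2/0.41 − 1 = 3.878; total = 15.51.
q = σ(T₁⁴ − T₂⁴) / 15.51 = 5.67×10⁻⁸ × 4.50×10^11 / 15.51 = 1640 W/m².

q ≈ 1640 W/m²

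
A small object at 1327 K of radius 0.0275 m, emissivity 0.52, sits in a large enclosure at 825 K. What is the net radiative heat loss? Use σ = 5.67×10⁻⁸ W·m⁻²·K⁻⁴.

Q ≈ 739 W

A = 4πr² = 4π × (0.0275)² = 9.50×10^-3 m².
Q = εσA(T⁴ − T_s⁴). T⁴ − T_s⁴ = (1327)⁴ − (825)⁴ = 3.10×10^12 − 4.63×10^11 = 2.64×10^12 K⁴.
Q = 0.52 × 5.67×10⁻⁸ × 9.50×10^-3 × 2.64×10^12 = 739 W.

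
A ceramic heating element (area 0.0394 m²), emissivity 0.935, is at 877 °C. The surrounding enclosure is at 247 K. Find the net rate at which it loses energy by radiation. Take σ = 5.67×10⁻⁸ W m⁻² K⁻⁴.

Q ≈ 3650 W

Convert: 877 °C = 1150 K.
Q = εσA(T⁴ − T_s⁴). T⁴ − T_s⁴ = (1150)⁴ − (247)⁴ = 1.75×10^12 − 3.72×10^9 = 1.75×10^12 K⁴.
Q = 0.935 × 5.67×10⁻⁸ × 0.0394 × 1.75×10^12 = 3650 W.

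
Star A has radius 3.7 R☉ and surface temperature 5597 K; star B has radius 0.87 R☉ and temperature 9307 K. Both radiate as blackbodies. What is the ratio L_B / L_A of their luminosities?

L = 4πR²σT⁴ ∝ R²T⁴, so L_B/L_A = (0.87/3.7)² × (9307/5597)⁴ = 0.0553 × 7.65 = 0.423.

L_B/L_A ≈ 0.423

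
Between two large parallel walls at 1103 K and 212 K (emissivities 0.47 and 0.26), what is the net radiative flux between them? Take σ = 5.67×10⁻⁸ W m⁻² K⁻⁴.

For two large parallel gray plates, q = σ(T₁⁴ − T₂⁴) / (1/ε₁ + 1/ε₂ − 1).
1/ε₁ + 1/ε₂ − 1 = 1/0.47 + 1/0.26 − 1 = 4.974.
T₁⁴ − T₂⁴ = 1.48×10^12 − 2.02×10^9 = 1.48×10^12 K⁴.
q = 5.67×10⁻⁸ × 1.48×10^12 / 4.974 = 16900 W/m².

q ≈ 16900 W/m²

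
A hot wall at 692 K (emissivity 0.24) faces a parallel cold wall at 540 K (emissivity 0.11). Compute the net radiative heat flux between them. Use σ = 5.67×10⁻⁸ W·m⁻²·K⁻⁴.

For two large parallel gray plates, q = σ(T₁⁴ − T₂⁴) / (1/ε₁ + 1/ε₂ − 1).
1/ε₁ + 1/ε₂ − 1 = 1/0.24 + 1/0.11 − 1 = 12.26.
T₁⁴ − T₂⁴ = 2.29×10^11 − 8.50×10^10 = 1.44×10^11 K⁴.
q = 5.67×10⁻⁸ × 1.44×10^11 / 12.26 = 667 W/m².

q ≈ 667 W/m²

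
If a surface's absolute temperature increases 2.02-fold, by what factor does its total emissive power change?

P ∝ T⁴, so the power scales as (2.02)⁴ = 16.6.

factor ≈ 16.6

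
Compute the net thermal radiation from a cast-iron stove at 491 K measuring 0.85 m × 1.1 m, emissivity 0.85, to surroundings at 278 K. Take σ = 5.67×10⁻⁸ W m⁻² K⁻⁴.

Q ≈ 2350 W

A = 0.85 × 1.1 = 0.935 m².
Q = εσA(T⁴ − T_s⁴). T⁴ − T_s⁴ = (491)⁴ − (278)⁴ = 5.81×10^10 − 5.97×10^9 = 5.21×10^10 K⁴.
Q = 0.85 × 5.67×10⁻⁸ × 0.935 × 5.21×10^10 = 2350 W.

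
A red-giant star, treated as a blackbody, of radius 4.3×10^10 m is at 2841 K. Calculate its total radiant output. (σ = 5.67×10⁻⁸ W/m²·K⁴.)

P ≈ 8.58×10^28 W

A = 4πr² = 4π × (4.3×10^10)² = 2.32×10^22 m².
P = σAT⁴ = 5.67×10⁻⁸ × 2.32×10^22 × (2841)⁴ = 5.67×10⁻⁸ × 2.32×10^22 × 6.51×10^13.
P = 8.58×10^28 W.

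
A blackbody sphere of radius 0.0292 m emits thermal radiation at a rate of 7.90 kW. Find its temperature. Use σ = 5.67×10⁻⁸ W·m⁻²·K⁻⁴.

T ≈ 1900 K

A = 4πr² = 4π × (0.0292)² = 0.0107 m².
From P = σAT⁴, T = (P / σA)^(1/4) = (7900 / (5.67×10⁻⁸ × 0.0107))^(1/4).
T = (1.30×10^13)^(1/4) = 1900 K.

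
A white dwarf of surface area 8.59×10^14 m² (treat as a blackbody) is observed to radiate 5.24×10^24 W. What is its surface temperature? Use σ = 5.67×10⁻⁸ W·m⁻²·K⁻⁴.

T ≈ 18100 K

From P = σAT⁴, T = (P / σA)^(1/4) = (5.24×10^24 / (5.67×10⁻⁸ × 8.59×10^14))^(1/4).
T = (1.08×10^17)^(1/4) = 18100 K.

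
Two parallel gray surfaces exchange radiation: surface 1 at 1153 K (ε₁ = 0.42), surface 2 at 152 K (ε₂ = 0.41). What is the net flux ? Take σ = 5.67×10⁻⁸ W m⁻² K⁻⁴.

For two large parallel gray plates, q = σ(T₁⁴ − T₂⁴) / (1/ε₁ + 1/ε₂ − 1).
1/ε₁ + 1/ε₂ − 1 = 1/0.42 + 1/0.41 − 1 = 3.820.
T₁⁴ − T₂⁴ = 1.77×10^12 − 5.34×10^8 = 1.77×10^12 K⁴.
q = 5.67×10⁻⁸ × 1.77×10^12 / 3.820 = 26200 W/m².

q ≈ 26200 W/m²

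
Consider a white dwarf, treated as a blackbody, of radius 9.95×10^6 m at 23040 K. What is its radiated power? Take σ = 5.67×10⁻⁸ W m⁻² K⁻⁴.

A = 4πr² = 4π × (9.95×10^6)² = 1.24×10^15 m².
P = σAT⁴ = 5.67×10⁻⁸ × 1.24×10^15 × (23040)⁴ = 5.67×10⁻⁸ × 1.24×10^15 × 2.82×10^17.
P = 1.99×10^25 W.

P ≈ 1.99×10^25 W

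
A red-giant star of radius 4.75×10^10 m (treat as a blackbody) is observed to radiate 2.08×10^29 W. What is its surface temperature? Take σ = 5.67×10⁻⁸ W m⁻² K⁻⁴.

T ≈ 3370 K

A = 4πr² = 4π × (4.75×10^10)² = 2.84×10^22 m².
From P = σAT⁴, T = (P / σA)^(1/4) = (2.08×10^29 / (5.67×10⁻⁸ × 2.84×10^22))^(1/4).
T = (1.29×10^14)^(1/4) = 3370 K.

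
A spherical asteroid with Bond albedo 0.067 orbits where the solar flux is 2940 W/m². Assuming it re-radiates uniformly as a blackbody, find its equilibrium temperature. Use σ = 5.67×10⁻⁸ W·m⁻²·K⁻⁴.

T ≈ 332 K

Power absorbed = (1−a)S·πR²; power emitted = 4πR²σT⁴. Equating and cancelling πR²:
T = ((1−a)S / 4σ)^(1/4) = (2740 / (4 × 5.67×10⁻⁸))^(1/4) = (1.21×10^10)^(1/4).
T = 332 K.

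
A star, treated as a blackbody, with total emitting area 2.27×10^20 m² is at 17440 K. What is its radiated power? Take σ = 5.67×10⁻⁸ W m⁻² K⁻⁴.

P = σAT⁴ = 5.67×10⁻⁸ × 2.27×10^20 × (17440)⁴ = 5.67×10⁻⁸ × 2.27×10^20 × 9.25×10^16.
P = 1.19×10^30 W.

P ≈ 1.19×10^30 W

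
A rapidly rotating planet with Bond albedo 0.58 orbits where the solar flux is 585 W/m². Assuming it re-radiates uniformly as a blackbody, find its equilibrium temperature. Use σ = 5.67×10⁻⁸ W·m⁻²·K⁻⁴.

Power absorbed = (1−a)S·πR²; power emitted = 4πR²σT⁴. Equating and cancelling πR²:
T = ((1−a)S / 4σ)^(1/4) = (246 / (4 × 5.67×10⁻⁸))^(1/4) = (1.08×10^9)^(1/4).
T = 181 K.

T ≈ 181 K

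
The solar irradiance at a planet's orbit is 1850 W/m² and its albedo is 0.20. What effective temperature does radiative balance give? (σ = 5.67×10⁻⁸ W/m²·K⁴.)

T ≈ 284 K

Power absorbed = (1−a)S·πR²; power emitted = 4πR²σT⁴. Equating and cancelling πR²:
T = ((1−a)S / 4σ)^(1/4) = (1480 / (4 × 5.67×10⁻⁸))^(1/4) = (6.53×10^9)^(1/4).
T = 284 K.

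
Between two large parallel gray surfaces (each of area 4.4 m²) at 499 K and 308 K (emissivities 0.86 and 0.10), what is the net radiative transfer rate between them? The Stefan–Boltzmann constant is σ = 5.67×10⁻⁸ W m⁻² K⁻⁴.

Q ≈ 1300 W

For two large parallel gray plates, q = σ(T₁⁴ − T₂⁴) / (1/ε₁ + 1/ε₂ − 1).
1/ε₁ + 1/ε₂ − 1 = 1/0.86 + 1/0.10 − 1 = 10.16.
T₁⁴ − T₂⁴ = 6.20×10^10 − 9.00×10^9 = 5.30×10^10 K⁴.
q = 5.67×10⁻⁸ × 5.30×10^10 / 10.16 = 296 W/m².
Q = q·A = 296 × 4.4 = 1300 W.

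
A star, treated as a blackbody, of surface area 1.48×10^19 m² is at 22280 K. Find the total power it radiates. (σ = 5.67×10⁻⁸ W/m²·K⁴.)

P ≈ 2.07×10^29 W

P = σAT⁴ = 5.67×10⁻⁸ × 1.48×10^19 × (22280)⁴ = 5.67×10⁻⁸ × 1.48×10^19 × 2.46×10^17.
P = 2.07×10^29 W.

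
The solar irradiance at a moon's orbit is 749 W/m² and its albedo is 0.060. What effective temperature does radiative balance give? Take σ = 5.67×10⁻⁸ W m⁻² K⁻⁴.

Power absorbed = (1−a)S·πR²; power emitted = 4πR²σT⁴. Equating and cancelling πR²:
T = ((1−a)S / 4σ)^(1/4) = (704 / (4 × 5.67×10⁻⁸))^(1/4) = (3.10×10^9)^(1/4).
T = 236 K.

T ≈ 236 K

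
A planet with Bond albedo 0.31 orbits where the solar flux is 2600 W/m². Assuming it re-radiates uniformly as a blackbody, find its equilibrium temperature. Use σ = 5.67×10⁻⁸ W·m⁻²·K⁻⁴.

T ≈ 298 K

Power absorbed = (1−a)S·πR²; power emitted = 4πR²σT⁴. Equating and cancelling πR²:
T = ((1−a)S / 4σ)^(1/4) = (1790 / (4 × 5.67×10⁻⁸))^(1/4) = (7.91×10^9)^(1/4).
T = 298 K.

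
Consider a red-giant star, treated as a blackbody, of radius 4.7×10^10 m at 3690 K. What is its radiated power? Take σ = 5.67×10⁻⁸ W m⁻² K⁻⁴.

A = 4πr² = 4π × (4.7×10^10)² = 2.78×10^22 m².
P = σAT⁴ = 5.67×10⁻⁸ × 2.78×10^22 × (3690)⁴ = 5.67×10⁻⁸ × 2.78×10^22 × 1.85×10^14.
P = 2.92×10^29 W.

P ≈ 2.92×10^29 W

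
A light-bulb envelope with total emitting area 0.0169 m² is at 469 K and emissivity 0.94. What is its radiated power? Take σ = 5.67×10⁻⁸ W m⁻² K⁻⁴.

P = εσAT⁴ = 0.94 × 5.67×10⁻⁸ × 0.0169 × (469)⁴ = 0.94 × 5.67×10⁻⁸ × 0.0169 × 4.84×10^10.
P = 43.6 W.

P ≈ 43.6 W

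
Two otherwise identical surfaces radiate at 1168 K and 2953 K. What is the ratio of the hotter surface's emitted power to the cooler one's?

P ∝ T⁴, so the ratio is (2953/1168)⁴ = (2.528)⁴ = 40.9.

ratio ≈ 40.9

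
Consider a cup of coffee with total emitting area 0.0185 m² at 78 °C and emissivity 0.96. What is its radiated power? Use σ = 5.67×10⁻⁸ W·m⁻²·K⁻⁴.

P ≈ 15.3 W

78 °C = 351 K.
Stefan–Boltzmann: P = εσAT⁴ = 0.96 × 5.67×10⁻⁸ × 0.0185 × (351)⁴ = 0.96 × 5.67×10⁻⁸ × 0.0185 × 1.52×10^10.
P = 15.3 W.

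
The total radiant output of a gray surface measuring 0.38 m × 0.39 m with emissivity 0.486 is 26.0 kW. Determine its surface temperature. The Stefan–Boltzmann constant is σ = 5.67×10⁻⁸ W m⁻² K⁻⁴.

T ≈ 1590 K

A = 0.38 × 0.39 = 0.148 m².
From P = εσAT⁴, T = (P / εσA)^(1/4) = (26000 / (0.486 × 5.67×10⁻⁸ × 0.148))^(1/4).
T = (6.37×10^12)^(1/4) = 1590 K.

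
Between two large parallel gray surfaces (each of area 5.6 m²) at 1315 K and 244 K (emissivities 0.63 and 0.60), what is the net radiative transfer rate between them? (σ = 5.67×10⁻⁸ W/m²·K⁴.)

Q ≈ 4.21×10^5 W

For two large parallel gray plates, q = σ(T₁⁴ − T₂⁴) / (1/ε₁ + 1/ε₂ − 1).
1/ε₁ + 1/ε₂ − 1 = 1/0.63 + 1/0.60 − 1 = 2.254.
T₁⁴ − T₂⁴ = 2.99×10^12 − 3.54×10^9 = 2.99×10^12 K⁴.
q = 5.67×10⁻⁸ × 2.99×10^12 / 2.254 = 75100 W/m².
Q = q·A = 75100 × 5.6 = 4.21×10^5 W.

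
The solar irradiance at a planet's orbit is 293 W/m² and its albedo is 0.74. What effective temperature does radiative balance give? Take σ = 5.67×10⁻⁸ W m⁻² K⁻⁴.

T ≈ 135 K

Power absorbed = (1−a)S·πR²; power emitted = 4πR²σT⁴. Equating and cancelling πR²:
T = ((1−a)S / 4σ)^(1/4) = (76.2 / (4 × 5.67×10⁻⁸))^(1/4) = (3.36×10^8)^(1/4).
T = 135 K.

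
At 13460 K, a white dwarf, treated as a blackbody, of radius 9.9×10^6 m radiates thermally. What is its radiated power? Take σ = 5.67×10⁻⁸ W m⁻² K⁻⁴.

P ≈ 2.29×10^24 W

A = 4πr² = 4π × (9.9×10^6)² = 1.23×10^15 m².
P = σAT⁴ = 5.67×10⁻⁸ × 1.23×10^15 × (13460)⁴ = 5.67×10⁻⁸ × 1.23×10^15 × 3.28×10^16.
P = 2.29×10^24 W.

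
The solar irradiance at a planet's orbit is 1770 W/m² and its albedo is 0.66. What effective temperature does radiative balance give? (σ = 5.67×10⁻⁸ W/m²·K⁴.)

Power absorbed = (1−a)S·πR²; power emitted = 4πR²σT⁴. Equating and cancelling πR²:
T = ((1−a)S / 4σ)^(1/4) = (602 / (4 × 5.67×10⁻⁸))^(1/4) = (2.65×10^9)^(1/4).
T = 227 K.

T ≈ 227 K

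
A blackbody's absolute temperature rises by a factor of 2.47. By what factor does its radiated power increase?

P ∝ T⁴, so the power scales as (2.47)⁴ = 37.2.

factor ≈ 37.2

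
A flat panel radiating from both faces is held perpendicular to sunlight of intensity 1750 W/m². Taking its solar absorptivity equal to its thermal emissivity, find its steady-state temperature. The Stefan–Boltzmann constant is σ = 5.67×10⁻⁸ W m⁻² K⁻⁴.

Absorbed flux αS = emitted flux 2εσT⁴ per unit area; with α = ε this gives T = (S/2σ)^(1/4).
T = (1750 / (2 × 5.67×10⁻⁸))^(1/4) = (1.54×10^10)^(1/4).
T = 352 K.

T ≈ 352 K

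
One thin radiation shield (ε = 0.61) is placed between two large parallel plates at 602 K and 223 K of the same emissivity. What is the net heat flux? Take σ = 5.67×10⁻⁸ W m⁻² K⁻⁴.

Each of the 2 gaps contributes resistance (2/ε − 1) = 2/0.61 − 1 = 2.279; total = 4.557.
q = σ(T₁⁴ − T₂⁴) / 4.557 = 5.67×10⁻⁸ × 1.29×10^11 / 4.557 = 1600 W/m².

q ≈ 1600 W/m²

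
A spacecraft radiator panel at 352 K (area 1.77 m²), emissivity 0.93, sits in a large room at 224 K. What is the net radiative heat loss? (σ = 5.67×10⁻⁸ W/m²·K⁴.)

Q ≈ 1200 W

Q = εσA(T⁴ − T_s⁴). T⁴ − T_s⁴ = (352)⁴ − (224)⁴ = 1.54×10^10 − 2.52×10^9 = 1.28×10^10 K⁴.
Q = 0.93 × 5.67×10⁻⁸ × 1.77 × 1.28×10^10 = 1200 W.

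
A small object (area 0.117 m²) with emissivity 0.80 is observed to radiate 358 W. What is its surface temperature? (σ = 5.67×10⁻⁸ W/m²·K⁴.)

From P = εσAT⁴, T = (P / εσA)^(1/4) = (358 / (0.80 × 5.67×10⁻⁸ × 0.117))^(1/4).
T = (6.75×10^10)^(1/4) = 510 K.

T ≈ 510 K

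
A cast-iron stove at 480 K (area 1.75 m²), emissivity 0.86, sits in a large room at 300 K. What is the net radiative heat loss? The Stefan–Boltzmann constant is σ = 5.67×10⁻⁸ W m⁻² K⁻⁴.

Q ≈ 3840 W

Q = εσA(T⁴ − T_s⁴). T⁴ − T_s⁴ = (480)⁴ − (300)⁴ = 5.31×10^10 − 8.10×10^9 = 4.50×10^10 K⁴.
Q = 0.86 × 5.67×10⁻⁸ × 1.75 × 4.50×10^10 = 3840 W.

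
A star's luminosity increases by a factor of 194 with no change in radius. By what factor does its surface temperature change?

P ∝ T⁴ ⇒ T ∝ P^(1/4), so T scales by (194)^(1/4) = 3.73.

factor ≈ 3.73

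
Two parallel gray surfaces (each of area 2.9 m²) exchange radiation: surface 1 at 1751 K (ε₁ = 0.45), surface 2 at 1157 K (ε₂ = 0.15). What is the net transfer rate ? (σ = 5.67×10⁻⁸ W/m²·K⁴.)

Q ≈ 1.59×10^5 W

For two large parallel gray plates, q = σ(T₁⁴ − T₂⁴) / (1/ε₁ + 1/ε₂ − 1).
1/ε₁ + 1/ε₂ − 1 = 1/0.45 + 1/0.15 − 1 = 7.889.
T₁⁴ − T₂⁴ = 9.40×10^12 − 1.79×10^12 = 7.61×10^12 K⁴.
q = 5.67×10⁻⁸ × 7.61×10^12 / 7.889 = 54700 W/m².
Q = q·A = 54700 × 2.9 = 1.59×10^5 W.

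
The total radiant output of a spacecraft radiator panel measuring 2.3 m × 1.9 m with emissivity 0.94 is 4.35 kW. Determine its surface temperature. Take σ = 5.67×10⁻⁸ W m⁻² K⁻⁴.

A = 2.3 × 1.9 = 4.37 m².
From P = εσAT⁴, T = (P / εσA)^(1/4) = (4350 / (0.94 × 5.67×10⁻⁸ × 4.37))^(1/4).
T = (1.87×10^10)^(1/4) = 370 K.

T ≈ 370 K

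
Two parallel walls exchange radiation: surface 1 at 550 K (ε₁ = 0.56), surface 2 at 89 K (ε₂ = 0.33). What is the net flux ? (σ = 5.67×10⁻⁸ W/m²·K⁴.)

q ≈ 1360 W/m²

For two large parallel gray plates, q = σ(T₁⁴ − T₂⁴) / (1/ε₁ + 1/ε₂ − 1).
1/ε₁ + 1/ε₂ − 1 = 1/0.56 + 1/0.33 − 1 = 3.816.
T₁⁴ − T₂⁴ = 9.15×10^10 − 6.27×10^7 = 9.14×10^10 K⁴.
q = 5.67×10⁻⁸ × 9.14×10^10 / 3.816 = 1360 W/m².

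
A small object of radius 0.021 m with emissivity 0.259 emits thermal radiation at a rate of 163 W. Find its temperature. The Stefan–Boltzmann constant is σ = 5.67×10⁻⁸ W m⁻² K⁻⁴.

T ≈ 1190 K

A = 4πr² = 4π × (0.021)² = 5.54×10^-3 m².
From P = εσAT⁴, T = (P / εσA)^(1/4) = (163 / (0.259 × 5.67×10⁻⁸ × 5.54×10^-3))^(1/4).
T = (2.00×10^12)^(1/4) = 1190 K.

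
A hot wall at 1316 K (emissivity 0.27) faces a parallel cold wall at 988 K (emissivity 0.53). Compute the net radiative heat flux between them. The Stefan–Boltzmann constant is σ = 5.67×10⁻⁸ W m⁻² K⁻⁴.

q ≈ 25300 W/m²

For two large parallel gray plates, q = σ(T₁⁴ − T₂⁴) / (1/ε₁ + 1/ε₂ − 1).
1/ε₁ + 1/ε₂ − 1 = 1/0.27 + 1/0.53 − 1 = 4.590.
T₁⁴ − T₂⁴ = 3.00×10^12 − 9.53×10^11 = 2.05×10^12 K⁴.
q = 5.67×10⁻⁸ × 2.05×10^12 / 4.590 = 25300 W/m².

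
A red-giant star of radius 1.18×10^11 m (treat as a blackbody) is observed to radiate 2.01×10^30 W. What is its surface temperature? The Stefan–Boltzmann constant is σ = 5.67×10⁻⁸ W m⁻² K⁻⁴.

A = 4πr² = 4π × (1.18×10^11)² = 1.75×10^23 m².
From P = σAT⁴, T = (P / σA)^(1/4) = (2.01×10^30 / (5.67×10⁻⁸ × 1.75×10^23))^(1/4).
T = (2.03×10^14)^(1/4) = 3770 K.

T ≈ 3770 K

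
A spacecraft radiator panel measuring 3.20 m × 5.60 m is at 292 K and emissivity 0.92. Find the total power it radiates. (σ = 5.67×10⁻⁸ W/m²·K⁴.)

P ≈ 6800 W

A = 3.20 × 5.60 = 17.9 m².
Stefan–Boltzmann: P = εσAT⁴ = 0.92 × 5.67×10⁻⁸ × 17.9 × (292)⁴ = 0.92 × 5.67×10⁻⁸ × 17.9 × 7.27×10^9.
P = 6800 W.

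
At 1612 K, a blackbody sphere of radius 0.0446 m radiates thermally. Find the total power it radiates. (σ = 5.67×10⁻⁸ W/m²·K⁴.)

P ≈ 9570 W

A = 4πr² = 4π × (0.0446)² = 0.0250 m².
P = σAT⁴ = 5.67×10⁻⁸ × 0.0250 × (1612)⁴ = 5.67×10⁻⁸ × 0.0250 × 6.75×10^12.
P = 9570 W.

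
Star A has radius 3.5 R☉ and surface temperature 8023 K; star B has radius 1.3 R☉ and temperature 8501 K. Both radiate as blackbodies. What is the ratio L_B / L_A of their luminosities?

L = 4πR²σT⁴ ∝ R²T⁴, so L_B/L_A = (1.3/3.5)² × (8501/8023)⁴ = 0.138 × 1.26 = 0.174.

L_B/L_A ≈ 0.174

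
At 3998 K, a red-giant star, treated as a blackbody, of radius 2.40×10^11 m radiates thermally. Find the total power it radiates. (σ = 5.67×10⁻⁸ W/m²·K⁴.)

A = 4πr² = 4π × (2.40×10^11)² = 7.24×10^23 m².
P = σAT⁴ = 5.67×10⁻⁸ × 7.24×10^23 × (3998)⁴ = 5.67×10⁻⁸ × 7.24×10^23 × 2.55×10^14.
P = 1.05×10^31 W.

P ≈ 1.05×10^31 W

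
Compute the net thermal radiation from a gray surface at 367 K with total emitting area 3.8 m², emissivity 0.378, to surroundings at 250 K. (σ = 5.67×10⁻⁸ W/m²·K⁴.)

Q = εσA(T⁴ − T_s⁴). T⁴ − T_s⁴ = (367)⁴ − (250)⁴ = 1.81×10^10 − 3.91×10^9 = 1.42×10^10 K⁴.
Q = 0.378 × 5.67×10⁻⁸ × 3.80 × 1.42×10^10 = 1160 W.

Q ≈ 1160 W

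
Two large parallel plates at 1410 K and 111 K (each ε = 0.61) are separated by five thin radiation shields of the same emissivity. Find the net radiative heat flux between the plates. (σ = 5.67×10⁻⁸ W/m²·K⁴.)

Each of the 6 gaps contributes resistance (2/ε − 1) = 2/0.61 − 1 = 2.279; total = 13.67.
q = σ(T₁⁴ − T₂⁴) / 13.67 = 5.67×10⁻⁸ × 3.95×10^12 / 13.67 = 16400 W/m².

q ≈ 16400 W/m²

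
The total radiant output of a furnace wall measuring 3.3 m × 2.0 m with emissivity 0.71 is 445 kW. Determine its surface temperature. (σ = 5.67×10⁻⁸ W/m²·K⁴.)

T ≈ 1140 K

A = 3.3 × 2.0 = 6.60 m².
From P = εσAT⁴, T = (P / εσA)^(1/4) = (4.45×10^5 / (0.71 × 5.67×10⁻⁸ × 6.60))^(1/4).
T = (1.67×10^12)^(1/4) = 1140 K.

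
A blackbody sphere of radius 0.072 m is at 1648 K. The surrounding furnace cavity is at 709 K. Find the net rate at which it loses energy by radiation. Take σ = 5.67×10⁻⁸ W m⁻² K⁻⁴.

A = 4πr² = 4π × (0.072)² = 0.0651 m².
Q = σA(T⁴ − T_s⁴). T⁴ − T_s⁴ = (1648)⁴ − (709)⁴ = 7.38×10^12 − 2.53×10^11 = 7.12×10^12 K⁴.
Q = 5.67×10⁻⁸ × 0.0651 × 7.12×10^12 = 26300 W.

Q ≈ 26300 W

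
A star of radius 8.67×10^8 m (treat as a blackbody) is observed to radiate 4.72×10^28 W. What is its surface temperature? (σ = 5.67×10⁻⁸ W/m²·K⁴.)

A = 4πr² = 4π × (8.67×10^8)² = 9.45×10^18 m².
From P = σAT⁴, T = (P / σA)^(1/4) = (4.72×10^28 / (5.67×10⁻⁸ × 9.45×10^18))^(1/4).
T = (8.81×10^16)^(1/4) = 17200 K.

T ≈ 17200 K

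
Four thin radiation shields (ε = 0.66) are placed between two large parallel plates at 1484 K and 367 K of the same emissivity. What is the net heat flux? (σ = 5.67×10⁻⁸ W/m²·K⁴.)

Each of the 5 gaps contributes resistance (2/ε − 1) = 2/0.66 − 1 = 2.030; total = 10.15.
q = σ(T₁⁴ − T₂⁴) / 10.15 = 5.67×10⁻⁸ × 4.83×10^12 / 10.15 = 27000 W/m².

q ≈ 27000 W/m²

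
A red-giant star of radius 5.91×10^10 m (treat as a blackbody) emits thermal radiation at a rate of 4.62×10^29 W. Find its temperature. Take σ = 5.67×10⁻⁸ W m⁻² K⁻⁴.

T ≈ 3690 K

A = 4πr² = 4π × (5.91×10^10)² = 4.39×10^22 m².
From P = σAT⁴, T = (P / σA)^(1/4) = (4.62×10^29 / (5.67×10⁻⁸ × 4.39×10^22))^(1/4).
T = (1.86×10^14)^(1/4) = 3690 K.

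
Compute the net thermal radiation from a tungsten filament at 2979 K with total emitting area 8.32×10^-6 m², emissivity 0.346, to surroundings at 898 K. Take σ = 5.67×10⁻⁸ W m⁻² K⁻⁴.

Q ≈ 12.7 W

Q = εσA(T⁴ − T_s⁴). T⁴ − T_s⁴ = (2979)⁴ − (898)⁴ = 7.88×10^13 − 6.50×10^11 = 7.81×10^13 K⁴.
Q = 0.346 × 5.67×10⁻⁸ × 8.32×10^-6 × 7.81×10^13 = 12.7 W.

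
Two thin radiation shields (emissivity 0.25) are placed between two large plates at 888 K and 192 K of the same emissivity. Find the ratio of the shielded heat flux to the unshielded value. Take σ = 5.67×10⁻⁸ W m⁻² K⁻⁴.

With N identical shields there are N+1 = 3 gaps in series, each with the same radiative resistance, so the flux falls to 1/(N+1) of its unshielded value.

ratio ≈ 0.333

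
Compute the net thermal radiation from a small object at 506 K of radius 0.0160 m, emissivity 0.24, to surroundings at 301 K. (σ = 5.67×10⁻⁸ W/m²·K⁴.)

A = 4πr² = 4π × (0.0160)² = 3.22×10^-3 m².
Q = εσA(T⁴ − T_s⁴). T⁴ − T_s⁴ = (506)⁴ − (301)⁴ = 6.56×10^10 − 8.21×10^9 = 5.73×10^10 K⁴.
Q = 0.24 × 5.67×10⁻⁸ × 3.22×10^-3 × 5.73×10^10 = 2.51 W.

Q ≈ 2.51 W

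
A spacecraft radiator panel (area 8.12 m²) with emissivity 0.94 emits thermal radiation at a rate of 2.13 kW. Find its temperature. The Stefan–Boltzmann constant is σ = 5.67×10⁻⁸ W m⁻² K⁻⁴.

T ≈ 265 K

From P = εσAT⁴, T = (P / εσA)^(1/4) = (2130 / (0.94 × 5.67×10⁻⁸ × 8.12))^(1/4).
T = (4.92×10^9)^(1/4) = 265 K.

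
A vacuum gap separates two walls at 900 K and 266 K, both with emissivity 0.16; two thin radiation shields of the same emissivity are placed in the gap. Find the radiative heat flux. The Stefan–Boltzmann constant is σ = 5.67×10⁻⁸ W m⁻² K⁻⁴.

q ≈ 1070 W/m²

Each of the 3 gaps contributes resistance (2/ε − 1) = 2/0.16 − 1 = 11.50; total = 34.50.
q = σ(T₁⁴ − T₂⁴) / 34.50 = 5.67×10⁻⁸ × 6.51×10^11 / 34.50 = 1070 W/m².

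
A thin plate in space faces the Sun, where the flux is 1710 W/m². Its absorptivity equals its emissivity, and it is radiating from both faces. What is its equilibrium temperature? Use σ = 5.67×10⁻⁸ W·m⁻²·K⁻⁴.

Absorbed flux αS = emitted flux 2εσT⁴ per unit area; with α = ε this gives T = (S/2σ)^(1/4).
T = (1710 / (2 × 5.67×10⁻⁸))^(1/4) = (1.51×10^10)^(1/4).
T = 350 K.

T ≈ 350 K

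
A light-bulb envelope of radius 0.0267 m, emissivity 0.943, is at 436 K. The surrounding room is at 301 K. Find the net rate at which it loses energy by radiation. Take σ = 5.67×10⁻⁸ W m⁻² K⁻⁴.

Q ≈ 13.4 W

A = 4πr² = 4π × (0.0267)² = 8.96×10^-3 m².
Q = εσA(T⁴ − T_s⁴). T⁴ − T_s⁴ = (436)⁴ − (301)⁴ = 3.61×10^10 − 8.21×10^9 = 2.79×10^10 K⁴.
Q = 0.943 × 5.67×10⁻⁸ × 8.96×10^-3 × 2.79×10^10 = 13.4 W.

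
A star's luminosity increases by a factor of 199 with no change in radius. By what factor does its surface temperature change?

factor ≈ 3.76

P ∝ T⁴ ⇒ T ∝ P^(1/4), so T scales by (199)^(1/4) = 3.76.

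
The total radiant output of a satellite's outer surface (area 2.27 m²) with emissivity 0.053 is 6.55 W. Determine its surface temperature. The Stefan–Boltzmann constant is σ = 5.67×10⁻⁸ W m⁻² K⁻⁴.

From P = εσAT⁴, T = (P / εσA)^(1/4) = (6.55 / (0.053 × 5.67×10⁻⁸ × 2.27))^(1/4).
T = (9.60×10^8)^(1/4) = 176 K.

T ≈ 176 K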